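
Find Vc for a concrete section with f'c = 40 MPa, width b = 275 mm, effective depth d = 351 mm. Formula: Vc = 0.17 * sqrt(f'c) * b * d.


Vc = 0.17 * sqrt(40) * 275 * 351 / 1000
= 103.78 kN

103.78


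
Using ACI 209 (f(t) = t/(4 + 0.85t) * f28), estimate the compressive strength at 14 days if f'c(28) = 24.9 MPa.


f(14) = 14 / (4 + 0.85 * 14) * 24.9
= 14 / 15.9 * 24.9
= 21.92 MPa

21.92


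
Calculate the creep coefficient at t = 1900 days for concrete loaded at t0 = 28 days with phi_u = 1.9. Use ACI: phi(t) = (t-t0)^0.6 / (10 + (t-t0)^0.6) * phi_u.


dt = 1900 - 28 = 1872
phi = 1872^0.6 / (10 + 1872^0.6) * 1.9
= 1.714

1.714


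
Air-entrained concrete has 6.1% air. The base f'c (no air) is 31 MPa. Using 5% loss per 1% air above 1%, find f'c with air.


Strength loss = (6.1 - 1) * 5 = 25.5%
f'c = 31 * (1 - 25.5/100)
= 23.09 MPa

23.09


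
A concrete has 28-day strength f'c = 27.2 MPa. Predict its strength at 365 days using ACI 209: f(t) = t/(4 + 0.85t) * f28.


f(365) = 365 / (4 + 0.85 * 365) * 27.2
= 365 / 314.25 * 27.2
= 31.59 MPa

31.59


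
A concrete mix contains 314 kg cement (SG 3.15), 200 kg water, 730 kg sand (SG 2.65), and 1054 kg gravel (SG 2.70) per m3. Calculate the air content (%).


Vol cement = 314 / (3.15 * 1000) = 0.099683 m3
Vol water = 200 / 1000 = 0.2 m3
Vol sand = 730 / (2.65 * 1000) = 0.275472 m3
Vol gravel = 1054 / (2.70 * 1000) = 0.39037 m3
Total solid + water volume = 0.965525 m3
Air = (1 - 0.965525) * 100 = 3.45%

3.45


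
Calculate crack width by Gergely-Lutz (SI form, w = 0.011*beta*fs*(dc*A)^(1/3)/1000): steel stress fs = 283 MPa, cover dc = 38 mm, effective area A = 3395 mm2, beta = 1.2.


w = 0.011 * beta * fs * (dc * A)^(1/3) / 1000
= 0.011 * 1.2 * 283 * (38 * 3395)^(1/3) / 1000
= 0.189 mm

0.189


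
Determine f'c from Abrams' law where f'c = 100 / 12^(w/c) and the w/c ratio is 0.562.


f'c = 100 / 12^0.562
= 100 / 4.041
= 24.75 MPa

24.75


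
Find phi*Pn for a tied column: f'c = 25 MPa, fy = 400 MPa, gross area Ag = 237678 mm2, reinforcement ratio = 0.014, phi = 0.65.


Ast = rho * Ag = 0.014 * 237678 = 3327.492 mm2
phi*Pn = 0.65 * 0.80 * (0.85 * 25 * (237678 - 3327.492) + 400 * 3327.492) / 1000
= 3281.69 kN

3281.69


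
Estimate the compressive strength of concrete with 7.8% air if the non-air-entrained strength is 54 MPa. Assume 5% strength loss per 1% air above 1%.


Strength loss = (7.8 - 1) * 5 = 34.0%
f'c = 54 * (1 - 34.0/100)
= 35.64 MPa

35.64


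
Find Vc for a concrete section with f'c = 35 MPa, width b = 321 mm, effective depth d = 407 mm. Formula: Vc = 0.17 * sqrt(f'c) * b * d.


Vc = 0.17 * sqrt(35) * 321 * 407 / 1000
= 131.4 kN

131.4


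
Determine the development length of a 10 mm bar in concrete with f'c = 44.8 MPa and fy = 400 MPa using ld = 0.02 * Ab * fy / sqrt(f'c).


Ab = pi * 10^2 / 4 = 78.54 mm2
ld = 0.02 * 78.54 * 400 / sqrt(44.8)
= 93.9 mm

93.9


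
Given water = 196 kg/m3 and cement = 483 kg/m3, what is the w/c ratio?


w/c = water / cement
w/c = 196 / 483 = 0.406

0.406


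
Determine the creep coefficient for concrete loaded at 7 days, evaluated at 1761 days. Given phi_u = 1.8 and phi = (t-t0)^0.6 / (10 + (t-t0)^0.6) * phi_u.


dt = 1761 - 7 = 1754
phi = 1754^0.6 / (10 + 1754^0.6) * 1.8
= 1.617

1.617


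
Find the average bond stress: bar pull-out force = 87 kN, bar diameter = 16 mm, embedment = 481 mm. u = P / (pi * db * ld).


u = P / (pi * db * ld)
= 87 * 1000 / (pi * 16 * 481)
= 3.598 MPa

3.598


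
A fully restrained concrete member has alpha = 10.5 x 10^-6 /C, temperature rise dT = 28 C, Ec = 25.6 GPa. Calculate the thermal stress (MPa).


sigma = alpha * dT * Ec
= 10.5e-6 * 28 * 25.6 * 1000
= 7.526 MPa

7.526


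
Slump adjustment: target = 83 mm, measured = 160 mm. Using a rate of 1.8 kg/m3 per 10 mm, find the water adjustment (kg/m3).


Difference = 83 - 160 = -77 mm
Water adjustment = -77 * 1.8 / 10 = -13.9 kg/m3

-13.9


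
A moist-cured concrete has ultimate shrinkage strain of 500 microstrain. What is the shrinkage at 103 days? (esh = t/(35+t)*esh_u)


esh(103) = 103 / (35 + 103) * 500
= 103 / 138 * 500
= 373.2 microstrain

373.2


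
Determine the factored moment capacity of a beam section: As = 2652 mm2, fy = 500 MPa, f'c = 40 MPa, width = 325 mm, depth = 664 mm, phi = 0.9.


a = As * fy / (0.85 * f'c * b)
= 2652 * 500 / (0.85 * 40 * 325)
= 120.0 mm
Mn = As * fy * (d - a/2) / 10^6
= 800.904 kN-m
phi*Mn = 0.9 * 800.904 = 720.81 kN-m

720.81


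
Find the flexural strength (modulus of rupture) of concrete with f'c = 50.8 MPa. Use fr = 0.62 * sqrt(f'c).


fr = 0.62 * sqrt(50.8)
= 4.419 MPa

4.419


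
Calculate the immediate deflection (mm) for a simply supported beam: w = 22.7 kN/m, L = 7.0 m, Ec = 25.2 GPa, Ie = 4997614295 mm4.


Convert: L = 7.0 m = 7000 mm, Ec = 25.2 GPa = 25200 MPa
delta = 5 * 22.7 * 7000^4 / (384 * 25200 * 4997614295)
= 5.63 mm

5.63


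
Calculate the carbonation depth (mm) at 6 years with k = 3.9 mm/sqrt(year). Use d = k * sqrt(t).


depth = k * sqrt(t)
= 3.9 * sqrt(6)
= 9.55 mm

9.55


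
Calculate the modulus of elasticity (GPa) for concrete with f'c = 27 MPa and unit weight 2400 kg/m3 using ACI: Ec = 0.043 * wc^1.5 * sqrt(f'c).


Ec = 0.043 * 2400^1.5 * sqrt(27) / 1000
= 26.27 GPa

26.27


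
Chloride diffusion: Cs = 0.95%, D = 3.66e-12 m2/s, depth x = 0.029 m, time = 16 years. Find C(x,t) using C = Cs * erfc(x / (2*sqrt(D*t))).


t_seconds = 16 * 365.25 * 24 * 3600 = 504921600.0 s
arg = 0.029 / (2 * sqrt(3.66e-12 * 504921600.0))
= 0.3373
erfc(0.3373) = 0.6334
C = 0.95 * 0.6334 = 0.6017%

0.6017


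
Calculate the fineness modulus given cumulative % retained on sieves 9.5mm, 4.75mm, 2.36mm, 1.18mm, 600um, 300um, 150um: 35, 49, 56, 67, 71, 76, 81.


FM = sum(cumulative % retained) / 100
= 435 / 100
= 4.35

4.35


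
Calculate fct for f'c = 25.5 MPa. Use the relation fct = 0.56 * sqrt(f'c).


fct = 0.56 * sqrt(25.5)
= 0.56 * 5.05
= 2.828 MPa

2.828


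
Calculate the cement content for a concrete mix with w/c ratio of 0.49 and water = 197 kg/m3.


Cement = water / (w/c)
= 197 / 0.49
= 402.0 kg/m3

402.0


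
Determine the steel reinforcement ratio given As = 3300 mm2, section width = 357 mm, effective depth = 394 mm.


rho = As / (b * d)
= 3300 / (357 * 394)
= 0.0235

0.0235


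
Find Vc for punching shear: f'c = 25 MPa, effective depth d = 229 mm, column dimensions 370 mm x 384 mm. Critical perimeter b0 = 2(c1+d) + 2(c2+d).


b0 = 2*(370 + 229) + 2*(384 + 229) = 2424 mm
Vc = 0.33 * sqrt(25) * 2424 * 229 / 1000
= 915.91 kN

915.91


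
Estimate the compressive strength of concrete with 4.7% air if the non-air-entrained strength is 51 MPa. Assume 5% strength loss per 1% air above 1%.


Strength loss = (4.7 - 1) * 5 = 18.5%
f'c = 51 * (1 - 18.5/100)
= 41.56 MPa

41.56


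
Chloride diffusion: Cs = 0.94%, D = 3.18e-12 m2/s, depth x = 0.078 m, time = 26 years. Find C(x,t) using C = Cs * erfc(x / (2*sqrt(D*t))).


t_seconds = 26 * 365.25 * 24 * 3600 = 820497600.0 s
arg = 0.078 / (2 * sqrt(3.18e-12 * 820497600.0))
= 0.7635
erfc(0.7635) = 0.2802
C = 0.94 * 0.2802 = 0.2634%

0.2634


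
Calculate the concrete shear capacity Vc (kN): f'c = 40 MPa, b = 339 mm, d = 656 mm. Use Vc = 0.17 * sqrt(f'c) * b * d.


Vc = 0.17 * sqrt(40) * 339 * 656 / 1000
= 239.1 kN

239.1


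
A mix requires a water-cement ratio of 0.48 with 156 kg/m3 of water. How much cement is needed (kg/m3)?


Cement = water / (w/c)
= 156 / 0.48
= 325.0 kg/m3

325.0


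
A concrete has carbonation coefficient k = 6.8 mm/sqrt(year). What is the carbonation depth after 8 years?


depth = k * sqrt(t)
= 6.8 * sqrt(8)
= 19.23 mm

19.23


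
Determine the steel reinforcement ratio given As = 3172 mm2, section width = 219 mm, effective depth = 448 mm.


rho = As / (b * d)
= 3172 / (219 * 448)
= 0.0323

0.0323


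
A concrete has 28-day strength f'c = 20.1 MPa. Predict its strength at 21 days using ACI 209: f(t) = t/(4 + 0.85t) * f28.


f(21) = 21 / (4 + 0.85 * 21) * 20.1
= 21 / 21.85 * 20.1
= 19.32 MPa

19.32


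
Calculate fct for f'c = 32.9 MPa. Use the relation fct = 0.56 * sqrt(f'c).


fct = 0.56 * sqrt(32.9)
= 0.56 * 5.736
= 3.212 MPa

3.212


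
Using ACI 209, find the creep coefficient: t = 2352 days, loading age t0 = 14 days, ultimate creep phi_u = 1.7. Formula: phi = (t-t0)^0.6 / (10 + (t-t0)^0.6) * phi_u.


dt = 2352 - 14 = 2338
phi = 2338^0.6 / (10 + 2338^0.6) * 1.7
= 1.552

1.552


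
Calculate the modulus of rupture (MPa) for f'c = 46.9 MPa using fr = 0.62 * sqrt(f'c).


fr = 0.62 * sqrt(46.9)
= 4.246 MPa

4.246


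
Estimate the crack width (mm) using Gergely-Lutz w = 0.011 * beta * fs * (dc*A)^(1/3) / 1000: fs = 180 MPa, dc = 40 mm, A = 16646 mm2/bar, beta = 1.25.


w = 0.011 * beta * fs * (dc * A)^(1/3) / 1000
= 0.011 * 1.25 * 180 * (40 * 16646)^(1/3) / 1000
= 0.216 mm

0.216


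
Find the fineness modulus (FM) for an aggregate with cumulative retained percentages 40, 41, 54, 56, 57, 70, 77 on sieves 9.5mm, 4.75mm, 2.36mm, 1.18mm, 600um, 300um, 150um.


FM = sum(cumulative % retained) / 100
= 395 / 100
= 3.95

3.95


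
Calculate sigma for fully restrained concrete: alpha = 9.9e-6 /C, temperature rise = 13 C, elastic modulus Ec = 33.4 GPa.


sigma = alpha * dT * Ec
= 9.9e-6 * 13 * 33.4 * 1000
= 4.299 MPa

4.299


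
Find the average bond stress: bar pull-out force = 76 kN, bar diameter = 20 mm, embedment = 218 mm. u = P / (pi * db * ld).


u = P / (pi * db * ld)
= 76 * 1000 / (pi * 20 * 218)
= 5.549 MPa

5.549


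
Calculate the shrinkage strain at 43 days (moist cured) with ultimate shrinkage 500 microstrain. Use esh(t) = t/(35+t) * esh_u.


esh(43) = 43 / (35 + 43) * 500
= 43 / 78 * 500
= 275.6 microstrain

275.6


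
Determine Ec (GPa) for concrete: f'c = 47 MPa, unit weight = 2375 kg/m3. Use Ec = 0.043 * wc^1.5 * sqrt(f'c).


Ec = 0.043 * 2375^1.5 * sqrt(47) / 1000
= 34.12 GPa

34.12


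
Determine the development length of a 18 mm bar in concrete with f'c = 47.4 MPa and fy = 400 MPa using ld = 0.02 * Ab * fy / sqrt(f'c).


Ab = pi * 18^2 / 4 = 254.469 mm2
ld = 0.02 * 254.469 * 400 / sqrt(47.4)
= 295.7 mm

295.7


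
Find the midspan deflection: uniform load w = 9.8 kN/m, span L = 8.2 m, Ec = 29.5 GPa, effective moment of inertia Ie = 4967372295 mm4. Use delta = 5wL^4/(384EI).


Convert: L = 8.2 m = 8200 mm, Ec = 29.5 GPa = 29500 MPa
delta = 5 * 9.8 * 8200^4 / (384 * 29500 * 4967372295)
= 3.94 mm

3.94


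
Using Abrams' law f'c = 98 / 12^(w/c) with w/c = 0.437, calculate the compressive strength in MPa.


f'c = 98 / 12^0.437
= 98 / 2.962
= 33.08 MPa

33.08


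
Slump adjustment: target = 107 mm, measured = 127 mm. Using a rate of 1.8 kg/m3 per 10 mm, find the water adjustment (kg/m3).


Difference = 107 - 127 = -20 mm
Water adjustment = -20 * 1.8 / 10 = -3.6 kg/m3

-3.6


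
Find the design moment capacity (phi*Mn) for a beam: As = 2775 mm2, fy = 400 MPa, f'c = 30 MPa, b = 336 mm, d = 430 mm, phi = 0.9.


a = As * fy / (0.85 * f'c * b)
= 2775 * 400 / (0.85 * 30 * 336)
= 129.5518 mm
Mn = As * fy * (d - a/2) / 10^6
= 405.3987 kN-m
phi*Mn = 0.9 * 405.3987 = 364.86 kN-m

364.86


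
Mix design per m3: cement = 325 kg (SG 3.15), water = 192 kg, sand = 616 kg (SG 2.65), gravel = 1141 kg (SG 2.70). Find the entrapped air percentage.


Vol cement = 325 / (3.15 * 1000) = 0.103175 m3
Vol water = 192 / 1000 = 0.192 m3
Vol sand = 616 / (2.65 * 1000) = 0.232453 m3
Vol gravel = 1141 / (2.70 * 1000) = 0.422593 m3
Total solid + water volume = 0.95022 m3
Air = (1 - 0.95022) * 100 = 4.98%

4.98


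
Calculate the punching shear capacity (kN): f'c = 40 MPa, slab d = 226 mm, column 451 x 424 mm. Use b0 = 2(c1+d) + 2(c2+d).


b0 = 2*(451 + 226) + 2*(424 + 226) = 2654 mm
Vc = 0.33 * sqrt(40) * 2654 * 226 / 1000
= 1251.85 kN

1251.85


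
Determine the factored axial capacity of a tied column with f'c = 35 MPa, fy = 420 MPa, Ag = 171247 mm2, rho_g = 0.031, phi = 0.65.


Ast = rho * Ag = 0.031 * 171247 = 5308.657 mm2
phi*Pn = 0.65 * 0.80 * (0.85 * 35 * (171247 - 5308.657) + 420 * 5308.657) / 1000
= 3726.48 kN

3726.48


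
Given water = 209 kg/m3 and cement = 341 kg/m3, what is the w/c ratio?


w/c = water / cement
w/c = 209 / 341 = 0.613

0.613


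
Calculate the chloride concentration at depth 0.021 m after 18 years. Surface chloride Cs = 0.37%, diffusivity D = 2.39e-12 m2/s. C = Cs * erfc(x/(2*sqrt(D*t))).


t_seconds = 18 * 365.25 * 24 * 3600 = 568036800.0 s
arg = 0.021 / (2 * sqrt(2.39e-12 * 568036800.0))
= 0.285
erfc(0.285) = 0.6869
C = 0.37 * 0.6869 = 0.2542%

0.2542


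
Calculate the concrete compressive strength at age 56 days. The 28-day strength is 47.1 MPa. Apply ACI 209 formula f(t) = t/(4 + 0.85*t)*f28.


f(56) = 56 / (4 + 0.85 * 56) * 47.1
= 56 / 51.6 * 47.1
= 51.12 MPa

51.12


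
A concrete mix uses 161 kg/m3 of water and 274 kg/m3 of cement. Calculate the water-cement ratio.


w/c = water / cement
w/c = 161 / 274 = 0.588

0.588


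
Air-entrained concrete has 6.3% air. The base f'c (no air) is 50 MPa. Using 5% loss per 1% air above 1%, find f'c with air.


Strength loss = (6.3 - 1) * 5 = 26.5%
f'c = 50 * (1 - 26.5/100)
= 36.75 MPa

36.75


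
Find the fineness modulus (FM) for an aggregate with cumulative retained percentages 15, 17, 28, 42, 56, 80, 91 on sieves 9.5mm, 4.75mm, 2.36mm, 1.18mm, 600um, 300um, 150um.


FM = sum(cumulative % retained) / 100
= 329 / 100
= 3.29

3.29


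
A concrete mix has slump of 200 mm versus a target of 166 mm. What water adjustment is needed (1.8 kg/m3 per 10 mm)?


Difference = 166 - 200 = -34 mm
Water adjustment = -34 * 1.8 / 10 = -6.1 kg/m3

-6.1


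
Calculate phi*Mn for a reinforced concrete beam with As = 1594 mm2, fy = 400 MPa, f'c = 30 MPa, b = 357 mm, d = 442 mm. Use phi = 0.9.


a = As * fy / (0.85 * f'c * b)
= 1594 * 400 / (0.85 * 30 * 357)
= 70.039 mm
Mn = As * fy * (d - a/2) / 10^6
= 259.4908 kN-m
phi*Mn = 0.9 * 259.4908 = 233.54 kN-m

233.54


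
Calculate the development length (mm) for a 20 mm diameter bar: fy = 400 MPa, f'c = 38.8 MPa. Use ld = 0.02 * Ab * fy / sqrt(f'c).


Ab = pi * 20^2 / 4 = 314.159 mm2
ld = 0.02 * 314.159 * 400 / sqrt(38.8)
= 403.5 mm

403.5


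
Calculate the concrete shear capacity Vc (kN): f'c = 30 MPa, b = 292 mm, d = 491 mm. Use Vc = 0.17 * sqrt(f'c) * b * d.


Vc = 0.17 * sqrt(30) * 292 * 491 / 1000
= 133.5 kN

133.5


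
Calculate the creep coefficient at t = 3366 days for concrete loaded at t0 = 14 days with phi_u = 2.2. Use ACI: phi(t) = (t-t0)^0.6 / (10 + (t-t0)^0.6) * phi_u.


dt = 3366 - 14 = 3352
phi = 3352^0.6 / (10 + 3352^0.6) * 2.2
= 2.043

2.043


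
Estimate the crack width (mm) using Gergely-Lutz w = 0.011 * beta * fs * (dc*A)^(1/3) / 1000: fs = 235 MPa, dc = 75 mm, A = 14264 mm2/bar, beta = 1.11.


w = 0.011 * beta * fs * (dc * A)^(1/3) / 1000
= 0.011 * 1.11 * 235 * (75 * 14264)^(1/3) / 1000
= 0.293 mm

0.293


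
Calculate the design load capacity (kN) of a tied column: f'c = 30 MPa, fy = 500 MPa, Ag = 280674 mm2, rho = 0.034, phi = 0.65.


Ast = rho * Ag = 0.034 * 280674 = 9542.916 mm2
phi*Pn = 0.65 * 0.80 * (0.85 * 30 * (280674 - 9542.916) + 500 * 9542.916) / 1000
= 6076.36 kN

6076.36


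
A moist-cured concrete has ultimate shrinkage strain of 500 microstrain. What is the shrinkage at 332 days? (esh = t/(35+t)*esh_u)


esh(332) = 332 / (35 + 332) * 500
= 332 / 367 * 500
= 452.3 microstrain

452.3


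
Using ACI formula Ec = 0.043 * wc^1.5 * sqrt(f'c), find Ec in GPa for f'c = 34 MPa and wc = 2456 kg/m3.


Ec = 0.043 * 2456^1.5 * sqrt(34) / 1000
= 30.52 GPa

30.52


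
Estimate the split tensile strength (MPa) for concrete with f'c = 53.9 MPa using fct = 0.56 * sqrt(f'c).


fct = 0.56 * sqrt(53.9)
= 0.56 * 7.342
= 4.111 MPa

4.111


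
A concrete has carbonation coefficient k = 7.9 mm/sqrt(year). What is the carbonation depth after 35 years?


depth = k * sqrt(t)
= 7.9 * sqrt(35)
= 46.74 mm

46.74


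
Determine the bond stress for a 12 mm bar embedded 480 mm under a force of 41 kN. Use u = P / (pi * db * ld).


u = P / (pi * db * ld)
= 41 * 1000 / (pi * 12 * 480)
= 2.266 MPa

2.266


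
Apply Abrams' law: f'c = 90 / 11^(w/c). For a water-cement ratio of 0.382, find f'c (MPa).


f'c = 90 / 11^0.382
= 90 / 2.499
= 36.01 MPa

36.01


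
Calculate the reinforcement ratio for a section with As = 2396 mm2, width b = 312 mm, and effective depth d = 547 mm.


rho = As / (b * d)
= 2396 / (312 * 547)
= 0.014

0.014


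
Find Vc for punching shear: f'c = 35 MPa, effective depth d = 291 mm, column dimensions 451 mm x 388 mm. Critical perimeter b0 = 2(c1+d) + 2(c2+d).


b0 = 2*(451 + 291) + 2*(388 + 291) = 2842 mm
Vc = 0.33 * sqrt(35) * 2842 * 291 / 1000
= 1614.6 kN

1614.6


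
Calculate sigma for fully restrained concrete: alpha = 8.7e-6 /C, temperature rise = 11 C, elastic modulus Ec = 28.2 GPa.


sigma = alpha * dT * Ec
= 8.7e-6 * 11 * 28.2 * 1000
= 2.699 MPa

2.699


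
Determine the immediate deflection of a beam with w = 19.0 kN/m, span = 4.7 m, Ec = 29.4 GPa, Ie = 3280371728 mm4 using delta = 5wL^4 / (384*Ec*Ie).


Convert: L = 4.7 m = 4700 mm, Ec = 29.4 GPa = 29400 MPa
delta = 5 * 19.0 * 4700^4 / (384 * 29400 * 3280371728)
= 1.25 mm

1.25


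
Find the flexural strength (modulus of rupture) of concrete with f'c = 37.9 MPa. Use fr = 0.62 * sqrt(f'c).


fr = 0.62 * sqrt(37.9)
= 3.817 MPa

3.817


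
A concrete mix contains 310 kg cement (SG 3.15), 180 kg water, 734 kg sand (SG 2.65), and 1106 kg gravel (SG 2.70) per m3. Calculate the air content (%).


Vol cement = 310 / (3.15 * 1000) = 0.098413 m3
Vol water = 180 / 1000 = 0.18 m3
Vol sand = 734 / (2.65 * 1000) = 0.276981 m3
Vol gravel = 1106 / (2.70 * 1000) = 0.40963 m3
Total solid + water volume = 0.965023 m3
Air = (1 - 0.965023) * 100 = 3.5%

3.5


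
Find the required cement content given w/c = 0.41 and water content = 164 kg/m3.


Cement = water / (w/c)
= 164 / 0.41
= 400.0 kg/m3

400.0


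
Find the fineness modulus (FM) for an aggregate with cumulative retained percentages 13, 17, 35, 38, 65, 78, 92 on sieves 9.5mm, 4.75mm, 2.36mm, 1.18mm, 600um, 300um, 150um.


FM = sum(cumulative % retained) / 100
= 338 / 100
= 3.38

3.38


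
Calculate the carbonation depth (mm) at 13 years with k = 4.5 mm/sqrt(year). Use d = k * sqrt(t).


depth = k * sqrt(t)
= 4.5 * sqrt(13)
= 16.22 mm

16.22


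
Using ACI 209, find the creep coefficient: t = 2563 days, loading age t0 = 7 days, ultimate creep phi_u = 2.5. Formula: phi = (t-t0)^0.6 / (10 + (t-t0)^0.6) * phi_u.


dt = 2563 - 7 = 2556
phi = 2556^0.6 / (10 + 2556^0.6) * 2.5
= 2.293

2.293


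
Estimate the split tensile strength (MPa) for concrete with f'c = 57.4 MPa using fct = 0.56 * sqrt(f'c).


fct = 0.56 * sqrt(57.4)
= 0.56 * 7.576
= 4.243 MPa

4.243


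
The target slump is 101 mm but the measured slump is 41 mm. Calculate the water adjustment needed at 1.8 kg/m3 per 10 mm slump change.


Difference = 101 - 41 = 60 mm
Water adjustment = 60 * 1.8 / 10 = 10.8 kg/m3

10.8


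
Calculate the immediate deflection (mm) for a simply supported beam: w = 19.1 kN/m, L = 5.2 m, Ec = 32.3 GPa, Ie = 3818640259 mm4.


Convert: L = 5.2 m = 5200 mm, Ec = 32.3 GPa = 32300 MPa
delta = 5 * 19.1 * 5200^4 / (384 * 32300 * 3818640259)
= 1.47 mm

1.47


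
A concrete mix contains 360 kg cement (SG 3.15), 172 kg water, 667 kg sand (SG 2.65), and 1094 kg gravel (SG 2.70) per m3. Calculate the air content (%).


Vol cement = 360 / (3.15 * 1000) = 0.114286 m3
Vol water = 172 / 1000 = 0.172 m3
Vol sand = 667 / (2.65 * 1000) = 0.251698 m3
Vol gravel = 1094 / (2.70 * 1000) = 0.405185 m3
Total solid + water volume = 0.943169 m3
Air = (1 - 0.943169) * 100 = 5.68%

5.68


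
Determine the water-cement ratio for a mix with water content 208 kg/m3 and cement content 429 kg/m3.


w/c = water / cement
w/c = 208 / 429 = 0.485

0.485


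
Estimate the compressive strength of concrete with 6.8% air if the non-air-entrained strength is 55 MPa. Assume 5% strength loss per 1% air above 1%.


Strength loss = (6.8 - 1) * 5 = 29.0%
f'c = 55 * (1 - 29.0/100)
= 39.05 MPa

39.05


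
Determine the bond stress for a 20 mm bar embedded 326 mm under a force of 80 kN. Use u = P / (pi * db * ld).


u = P / (pi * db * ld)
= 80 * 1000 / (pi * 20 * 326)
= 3.906 MPa

3.906


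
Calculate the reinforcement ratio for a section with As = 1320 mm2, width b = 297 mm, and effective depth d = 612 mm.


rho = As / (b * d)
= 1320 / (297 * 612)
= 0.0073

0.0073


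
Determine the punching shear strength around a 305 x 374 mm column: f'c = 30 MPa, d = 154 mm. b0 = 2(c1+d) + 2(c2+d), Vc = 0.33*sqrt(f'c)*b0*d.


b0 = 2*(305 + 154) + 2*(374 + 154) = 1974 mm
Vc = 0.33 * sqrt(30) * 1974 * 154 / 1000
= 549.47 kN

549.47


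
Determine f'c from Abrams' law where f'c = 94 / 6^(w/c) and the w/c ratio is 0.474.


f'c = 94 / 6^0.474
= 94 / 2.338
= 40.21 MPa

40.21


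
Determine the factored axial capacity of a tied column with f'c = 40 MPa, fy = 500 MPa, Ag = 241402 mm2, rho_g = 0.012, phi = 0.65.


Ast = rho * Ag = 0.012 * 241402 = 2896.824 mm2
phi*Pn = 0.65 * 0.80 * (0.85 * 40 * (241402 - 2896.824) + 500 * 2896.824) / 1000
= 4969.95 kN

4969.95


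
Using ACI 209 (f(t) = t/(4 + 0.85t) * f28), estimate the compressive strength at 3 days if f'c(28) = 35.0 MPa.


f(3) = 3 / (4 + 0.85 * 3) * 35.0
= 3 / 6.55 * 35.0
= 16.03 MPa

16.03


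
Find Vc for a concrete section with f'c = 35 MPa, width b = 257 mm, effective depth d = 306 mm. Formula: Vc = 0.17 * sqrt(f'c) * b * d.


Vc = 0.17 * sqrt(35) * 257 * 306 / 1000
= 79.09 kN

79.09


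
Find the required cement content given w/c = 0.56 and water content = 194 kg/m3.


Cement = water / (w/c)
= 194 / 0.56
= 346.4 kg/m3

346.4


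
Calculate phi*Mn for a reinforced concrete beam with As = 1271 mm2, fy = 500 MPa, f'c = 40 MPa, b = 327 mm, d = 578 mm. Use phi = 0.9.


a = As * fy / (0.85 * f'c * b)
= 1271 * 500 / (0.85 * 40 * 327)
= 57.1596 mm
Mn = As * fy * (d - a/2) / 10^6
= 349.1565 kN-m
phi*Mn = 0.9 * 349.1565 = 314.24 kN-m

314.24


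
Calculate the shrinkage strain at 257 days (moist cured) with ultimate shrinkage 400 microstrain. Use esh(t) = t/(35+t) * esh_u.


esh(257) = 257 / (35 + 257) * 400
= 257 / 292 * 400
= 352.1 microstrain

352.1


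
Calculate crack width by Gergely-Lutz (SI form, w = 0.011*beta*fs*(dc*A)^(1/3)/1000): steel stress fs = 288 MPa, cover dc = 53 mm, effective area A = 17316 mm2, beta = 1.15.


w = 0.011 * beta * fs * (dc * A)^(1/3) / 1000
= 0.011 * 1.15 * 288 * (53 * 17316)^(1/3) / 1000
= 0.354 mm

0.354


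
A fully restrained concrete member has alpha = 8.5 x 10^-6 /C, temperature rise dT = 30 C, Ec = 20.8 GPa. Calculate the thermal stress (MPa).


sigma = alpha * dT * Ec
= 8.5e-6 * 30 * 20.8 * 1000
= 5.304 MPa

5.304


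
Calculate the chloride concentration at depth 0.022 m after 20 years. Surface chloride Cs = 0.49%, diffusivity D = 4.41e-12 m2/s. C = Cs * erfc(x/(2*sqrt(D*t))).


t_seconds = 20 * 365.25 * 24 * 3600 = 631152000.0 s
arg = 0.022 / (2 * sqrt(4.41e-12 * 631152000.0))
= 0.2085
erfc(0.2085) = 0.7681
C = 0.49 * 0.7681 = 0.3764%

0.3764


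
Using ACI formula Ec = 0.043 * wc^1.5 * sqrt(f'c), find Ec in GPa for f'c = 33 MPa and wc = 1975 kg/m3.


Ec = 0.043 * 1975^1.5 * sqrt(33) / 1000
= 21.68 GPa

21.68


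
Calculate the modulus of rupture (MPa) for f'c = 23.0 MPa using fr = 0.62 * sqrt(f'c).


fr = 0.62 * sqrt(23.0)
= 2.973 MPa

2.973


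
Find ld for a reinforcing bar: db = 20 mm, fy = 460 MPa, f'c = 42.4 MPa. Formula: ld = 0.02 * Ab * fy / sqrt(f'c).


Ab = pi * 20^2 / 4 = 314.159 mm2
ld = 0.02 * 314.159 * 460 / sqrt(42.4)
= 443.9 mm

443.9


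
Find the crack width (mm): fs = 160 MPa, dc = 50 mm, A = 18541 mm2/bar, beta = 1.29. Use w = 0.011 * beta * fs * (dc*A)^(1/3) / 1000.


w = 0.011 * beta * fs * (dc * A)^(1/3) / 1000
= 0.011 * 1.29 * 160 * (50 * 18541)^(1/3) / 1000
= 0.221 mm

0.221


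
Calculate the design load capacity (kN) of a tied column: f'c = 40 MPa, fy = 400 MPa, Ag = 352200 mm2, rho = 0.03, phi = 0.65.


Ast = rho * Ag = 0.03 * 352200 = 10566 mm2
phi*Pn = 0.65 * 0.80 * (0.85 * 40 * (352200 - 10566) + 400 * 10566) / 1000
= 8237.82 kN

8237.82


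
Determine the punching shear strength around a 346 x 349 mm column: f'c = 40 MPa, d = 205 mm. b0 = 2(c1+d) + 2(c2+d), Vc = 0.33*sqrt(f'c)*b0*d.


b0 = 2*(346 + 205) + 2*(349 + 205) = 2210 mm
Vc = 0.33 * sqrt(40) * 2210 * 205 / 1000
= 945.56 kN

945.56


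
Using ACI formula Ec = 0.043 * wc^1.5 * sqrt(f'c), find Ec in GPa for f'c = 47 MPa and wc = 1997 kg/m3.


Ec = 0.043 * 1997^1.5 * sqrt(47) / 1000
= 26.31 GPa

26.31


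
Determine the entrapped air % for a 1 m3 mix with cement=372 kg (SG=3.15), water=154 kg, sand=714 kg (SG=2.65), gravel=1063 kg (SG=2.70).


Vol cement = 372 / (3.15 * 1000) = 0.118095 m3
Vol water = 154 / 1000 = 0.154 m3
Vol sand = 714 / (2.65 * 1000) = 0.269434 m3
Vol gravel = 1063 / (2.70 * 1000) = 0.393704 m3
Total solid + water volume = 0.935233 m3
Air = (1 - 0.935233) * 100 = 6.48%

6.48


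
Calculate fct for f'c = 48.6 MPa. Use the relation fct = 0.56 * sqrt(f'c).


fct = 0.56 * sqrt(48.6)
= 0.56 * 6.971
= 3.904 MPa

3.904


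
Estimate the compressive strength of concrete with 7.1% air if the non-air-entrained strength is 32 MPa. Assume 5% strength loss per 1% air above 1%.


Strength loss = (7.1 - 1) * 5 = 30.5%
f'c = 32 * (1 - 30.5/100)
= 22.24 MPa

22.24


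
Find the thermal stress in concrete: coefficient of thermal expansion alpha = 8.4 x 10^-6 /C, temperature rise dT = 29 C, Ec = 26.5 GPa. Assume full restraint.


sigma = alpha * dT * Ec
= 8.4e-6 * 29 * 26.5 * 1000
= 6.455 MPa

6.455


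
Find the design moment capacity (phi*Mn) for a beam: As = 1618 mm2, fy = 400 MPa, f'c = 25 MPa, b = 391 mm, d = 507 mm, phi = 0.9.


a = As * fy / (0.85 * f'c * b)
= 1618 * 400 / (0.85 * 25 * 391)
= 77.8938 mm
Mn = As * fy * (d - a/2) / 10^6
= 302.924 kN-m
phi*Mn = 0.9 * 302.924 = 272.63 kN-m

272.63


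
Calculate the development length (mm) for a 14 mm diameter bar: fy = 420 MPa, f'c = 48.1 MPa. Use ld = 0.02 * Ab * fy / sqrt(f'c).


Ab = pi * 14^2 / 4 = 153.938 mm2
ld = 0.02 * 153.938 * 420 / sqrt(48.1)
= 186.4 mm

186.4


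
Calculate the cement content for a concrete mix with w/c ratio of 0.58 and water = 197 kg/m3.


Cement = water / (w/c)
= 197 / 0.58
= 339.7 kg/m3

339.7


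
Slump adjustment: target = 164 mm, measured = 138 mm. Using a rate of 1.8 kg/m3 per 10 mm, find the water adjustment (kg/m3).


Difference = 164 - 138 = 26 mm
Water adjustment = 26 * 1.8 / 10 = 4.7 kg/m3

4.7


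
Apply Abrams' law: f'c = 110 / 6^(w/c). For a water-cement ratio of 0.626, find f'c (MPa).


f'c = 110 / 6^0.626
= 110 / 3.07
= 35.83 MPa

35.83


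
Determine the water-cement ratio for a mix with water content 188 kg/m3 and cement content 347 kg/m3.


w/c = water / cement
w/c = 188 / 347 = 0.542

0.542


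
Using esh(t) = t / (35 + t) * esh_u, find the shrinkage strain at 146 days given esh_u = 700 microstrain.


esh(146) = 146 / (35 + 146) * 700
= 146 / 181 * 700
= 564.6 microstrain

564.6


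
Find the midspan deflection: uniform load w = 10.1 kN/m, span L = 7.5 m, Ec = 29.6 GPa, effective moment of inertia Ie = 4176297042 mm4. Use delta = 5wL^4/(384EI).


Convert: L = 7.5 m = 7500 mm, Ec = 29.6 GPa = 29600 MPa
delta = 5 * 10.1 * 7500^4 / (384 * 29600 * 4176297042)
= 3.37 mm

3.37


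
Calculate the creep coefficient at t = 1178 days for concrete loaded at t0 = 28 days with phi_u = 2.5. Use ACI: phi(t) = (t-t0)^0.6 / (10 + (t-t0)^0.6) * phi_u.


dt = 1178 - 28 = 1150
phi = 1150^0.6 / (10 + 1150^0.6) * 2.5
= 2.182

2.182


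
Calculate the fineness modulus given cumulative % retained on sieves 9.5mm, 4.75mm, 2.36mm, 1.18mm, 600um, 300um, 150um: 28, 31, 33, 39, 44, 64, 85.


FM = sum(cumulative % retained) / 100
= 324 / 100
= 3.24

3.24


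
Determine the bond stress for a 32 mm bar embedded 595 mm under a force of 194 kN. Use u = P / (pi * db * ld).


u = P / (pi * db * ld)
= 194 * 1000 / (pi * 32 * 595)
= 3.243 MPa

3.243


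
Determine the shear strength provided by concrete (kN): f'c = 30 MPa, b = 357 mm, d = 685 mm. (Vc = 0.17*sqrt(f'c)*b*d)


Vc = 0.17 * sqrt(30) * 357 * 685 / 1000
= 227.7 kN

227.7


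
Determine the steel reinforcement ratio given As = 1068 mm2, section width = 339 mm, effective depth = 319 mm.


rho = As / (b * d)
= 1068 / (339 * 319)
= 0.0099

0.0099


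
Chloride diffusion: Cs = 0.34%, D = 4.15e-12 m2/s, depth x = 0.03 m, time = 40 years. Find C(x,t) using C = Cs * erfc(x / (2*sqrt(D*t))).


t_seconds = 40 * 365.25 * 24 * 3600 = 1262304000.0 s
arg = 0.03 / (2 * sqrt(4.15e-12 * 1262304000.0))
= 0.2072
erfc(0.2072) = 0.7695
C = 0.34 * 0.7695 = 0.2616%

0.2616


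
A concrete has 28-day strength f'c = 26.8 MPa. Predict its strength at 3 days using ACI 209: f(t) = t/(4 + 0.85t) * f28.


f(3) = 3 / (4 + 0.85 * 3) * 26.8
= 3 / 6.55 * 26.8
= 12.27 MPa

12.27


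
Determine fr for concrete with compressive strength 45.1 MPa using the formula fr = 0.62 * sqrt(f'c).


fr = 0.62 * sqrt(45.1)
= 4.164 MPa

4.164


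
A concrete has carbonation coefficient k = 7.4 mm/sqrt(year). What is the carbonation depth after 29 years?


depth = k * sqrt(t)
= 7.4 * sqrt(29)
= 39.85 mm

39.85


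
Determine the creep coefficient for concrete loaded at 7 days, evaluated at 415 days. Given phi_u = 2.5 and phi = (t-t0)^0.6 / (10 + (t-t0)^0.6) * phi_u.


dt = 415 - 7 = 408
phi = 408^0.6 / (10 + 408^0.6) * 2.5
= 1.966

1.966


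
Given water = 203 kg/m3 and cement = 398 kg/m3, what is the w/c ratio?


w/c = water / cement
w/c = 203 / 398 = 0.51

0.51


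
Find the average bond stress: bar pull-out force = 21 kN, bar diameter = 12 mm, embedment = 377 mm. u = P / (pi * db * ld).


u = P / (pi * db * ld)
= 21 * 1000 / (pi * 12 * 377)
= 1.478 MPa

1.478


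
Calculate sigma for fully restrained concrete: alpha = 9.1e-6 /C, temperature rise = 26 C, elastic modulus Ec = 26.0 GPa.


sigma = alpha * dT * Ec
= 9.1e-6 * 26 * 26.0 * 1000
= 6.152 MPa

6.152


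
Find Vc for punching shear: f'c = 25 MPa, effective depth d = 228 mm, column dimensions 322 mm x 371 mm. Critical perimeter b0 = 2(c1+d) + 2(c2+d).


b0 = 2*(322 + 228) + 2*(371 + 228) = 2298 mm
Vc = 0.33 * sqrt(25) * 2298 * 228 / 1000
= 864.51 kN

864.51


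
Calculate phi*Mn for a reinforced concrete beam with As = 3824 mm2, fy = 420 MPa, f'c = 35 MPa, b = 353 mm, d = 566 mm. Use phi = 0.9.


a = As * fy / (0.85 * f'c * b)
= 3824 * 420 / (0.85 * 35 * 353)
= 152.9345 mm
Mn = As * fy * (d - a/2) / 10^6
= 786.2288 kN-m
phi*Mn = 0.9 * 786.2288 = 707.61 kN-m

707.61


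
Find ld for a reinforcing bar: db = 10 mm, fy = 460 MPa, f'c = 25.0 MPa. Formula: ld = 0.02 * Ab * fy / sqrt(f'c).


Ab = pi * 10^2 / 4 = 78.54 mm2
ld = 0.02 * 78.54 * 460 / sqrt(25.0)
= 144.5 mm

144.5


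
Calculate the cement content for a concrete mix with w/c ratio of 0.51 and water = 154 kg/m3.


Cement = water / (w/c)
= 154 / 0.51
= 302.0 kg/m3

302.0


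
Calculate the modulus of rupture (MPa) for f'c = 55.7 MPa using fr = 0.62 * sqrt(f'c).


fr = 0.62 * sqrt(55.7)
= 4.627 MPa

4.627


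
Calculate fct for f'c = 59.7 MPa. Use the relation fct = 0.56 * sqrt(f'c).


fct = 0.56 * sqrt(59.7)
= 0.56 * 7.727
= 4.327 MPa

4.327


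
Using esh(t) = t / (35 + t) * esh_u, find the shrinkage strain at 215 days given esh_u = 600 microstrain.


esh(215) = 215 / (35 + 215) * 600
= 215 / 250 * 600
= 516.0 microstrain

516.0


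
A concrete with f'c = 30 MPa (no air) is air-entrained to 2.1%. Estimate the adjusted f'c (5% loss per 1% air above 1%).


Strength loss = (2.1 - 1) * 5 = 5.5%
f'c = 30 * (1 - 5.5/100)
= 28.35 MPa

28.35


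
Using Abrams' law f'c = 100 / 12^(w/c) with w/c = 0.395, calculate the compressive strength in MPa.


f'c = 100 / 12^0.395
= 100 / 2.669
= 37.47 MPa

37.47


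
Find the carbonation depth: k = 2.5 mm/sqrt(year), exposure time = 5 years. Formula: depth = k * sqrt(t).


depth = k * sqrt(t)
= 2.5 * sqrt(5)
= 5.59 mm

5.59


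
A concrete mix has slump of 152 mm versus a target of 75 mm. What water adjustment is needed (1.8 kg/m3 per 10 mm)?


Difference = 75 - 152 = -77 mm
Water adjustment = -77 * 1.8 / 10 = -13.9 kg/m3

-13.9


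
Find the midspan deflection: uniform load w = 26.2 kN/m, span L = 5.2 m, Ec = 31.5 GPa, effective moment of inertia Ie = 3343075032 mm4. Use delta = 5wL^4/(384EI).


Convert: L = 5.2 m = 5200 mm, Ec = 31.5 GPa = 31500 MPa
delta = 5 * 26.2 * 5200^4 / (384 * 31500 * 3343075032)
= 2.37 mm

2.37


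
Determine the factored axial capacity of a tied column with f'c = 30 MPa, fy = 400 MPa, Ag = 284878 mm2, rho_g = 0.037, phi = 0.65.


Ast = rho * Ag = 0.037 * 284878 = 10540.486 mm2
phi*Pn = 0.65 * 0.80 * (0.85 * 30 * (284878 - 10540.486) + 400 * 10540.486) / 1000
= 5830.14 kN

5830.14


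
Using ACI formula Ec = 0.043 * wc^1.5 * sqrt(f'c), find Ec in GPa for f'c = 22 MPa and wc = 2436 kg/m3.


Ec = 0.043 * 2436^1.5 * sqrt(22) / 1000
= 24.25 GPa

24.25


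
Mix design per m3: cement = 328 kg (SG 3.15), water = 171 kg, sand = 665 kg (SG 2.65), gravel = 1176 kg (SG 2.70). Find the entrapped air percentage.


Vol cement = 328 / (3.15 * 1000) = 0.104127 m3
Vol water = 171 / 1000 = 0.171 m3
Vol sand = 665 / (2.65 * 1000) = 0.250943 m3
Vol gravel = 1176 / (2.70 * 1000) = 0.435556 m3
Total solid + water volume = 0.961626 m3
Air = (1 - 0.961626) * 100 = 3.84%

3.84


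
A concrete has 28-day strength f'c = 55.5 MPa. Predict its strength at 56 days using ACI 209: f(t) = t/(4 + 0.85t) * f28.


f(56) = 56 / (4 + 0.85 * 56) * 55.5
= 56 / 51.6 * 55.5
= 60.23 MPa

60.23


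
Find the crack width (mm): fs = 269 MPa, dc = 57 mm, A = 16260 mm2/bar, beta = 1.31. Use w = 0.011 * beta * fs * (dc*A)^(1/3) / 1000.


w = 0.011 * beta * fs * (dc * A)^(1/3) / 1000
= 0.011 * 1.31 * 269 * (57 * 16260)^(1/3) / 1000
= 0.378 mm

0.378


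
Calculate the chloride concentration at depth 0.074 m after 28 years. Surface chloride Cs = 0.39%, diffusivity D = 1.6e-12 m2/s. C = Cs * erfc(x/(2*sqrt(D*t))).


t_seconds = 28 * 365.25 * 24 * 3600 = 883612800.0 s
arg = 0.074 / (2 * sqrt(1.6e-12 * 883612800.0))
= 0.984
erfc(0.984) = 0.164
C = 0.39 * 0.164 = 0.064%

0.064


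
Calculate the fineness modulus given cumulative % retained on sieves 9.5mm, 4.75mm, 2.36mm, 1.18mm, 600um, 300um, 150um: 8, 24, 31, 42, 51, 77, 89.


FM = sum(cumulative % retained) / 100
= 322 / 100
= 3.22

3.22


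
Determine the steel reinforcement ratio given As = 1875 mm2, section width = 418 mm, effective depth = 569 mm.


rho = As / (b * d)
= 1875 / (418 * 569)
= 0.0079

0.0079


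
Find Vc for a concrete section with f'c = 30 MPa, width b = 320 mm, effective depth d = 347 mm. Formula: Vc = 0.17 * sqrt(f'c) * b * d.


Vc = 0.17 * sqrt(30) * 320 * 347 / 1000
= 103.39 kN

103.39


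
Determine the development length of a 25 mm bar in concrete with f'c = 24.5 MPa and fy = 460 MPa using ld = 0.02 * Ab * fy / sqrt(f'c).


Ab = pi * 25^2 / 4 = 490.874 mm2
ld = 0.02 * 490.874 * 460 / sqrt(24.5)
= 912.4 mm

912.4


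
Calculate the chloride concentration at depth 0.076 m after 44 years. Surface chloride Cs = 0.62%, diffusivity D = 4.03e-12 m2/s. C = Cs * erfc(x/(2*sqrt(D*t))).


t_seconds = 44 * 365.25 * 24 * 3600 = 1388534400.0 s
arg = 0.076 / (2 * sqrt(4.03e-12 * 1388534400.0))
= 0.508
erfc(0.508) = 0.4725
C = 0.62 * 0.4725 = 0.293%

0.293


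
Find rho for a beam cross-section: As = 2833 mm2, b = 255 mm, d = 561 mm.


rho = As / (b * d)
= 2833 / (255 * 561)
= 0.0198

0.0198


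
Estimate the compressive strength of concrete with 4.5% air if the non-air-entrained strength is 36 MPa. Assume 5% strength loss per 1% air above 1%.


Strength loss = (4.5 - 1) * 5 = 17.5%
f'c = 36 * (1 - 17.5/100)
= 29.7 MPa

29.7


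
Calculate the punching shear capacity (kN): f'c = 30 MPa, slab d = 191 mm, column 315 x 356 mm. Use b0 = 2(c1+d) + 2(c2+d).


b0 = 2*(315 + 191) + 2*(356 + 191) = 2106 mm
Vc = 0.33 * sqrt(30) * 2106 * 191 / 1000
= 727.05 kN

727.05


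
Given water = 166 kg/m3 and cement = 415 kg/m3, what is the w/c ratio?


w/c = water / cement
w/c = 166 / 415 = 0.4

0.4


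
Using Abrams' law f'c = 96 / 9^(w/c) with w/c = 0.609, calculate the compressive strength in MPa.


f'c = 96 / 9^0.609
= 96 / 3.812
= 25.18 MPa

25.18


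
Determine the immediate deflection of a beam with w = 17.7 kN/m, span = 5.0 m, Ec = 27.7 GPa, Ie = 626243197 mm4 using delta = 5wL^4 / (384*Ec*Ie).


Convert: L = 5.0 m = 5000 mm, Ec = 27.7 GPa = 27700 MPa
delta = 5 * 17.7 * 5000^4 / (384 * 27700 * 626243197)
= 8.3 mm

8.3


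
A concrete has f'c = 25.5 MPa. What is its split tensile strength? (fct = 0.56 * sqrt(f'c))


fct = 0.56 * sqrt(25.5)
= 0.56 * 5.05
= 2.828 MPa

2.828


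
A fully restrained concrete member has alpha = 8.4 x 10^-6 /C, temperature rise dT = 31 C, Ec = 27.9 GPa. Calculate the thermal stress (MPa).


sigma = alpha * dT * Ec
= 8.4e-6 * 31 * 27.9 * 1000
= 7.265 MPa

7.265


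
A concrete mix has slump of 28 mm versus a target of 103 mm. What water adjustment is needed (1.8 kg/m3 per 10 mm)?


Difference = 103 - 28 = 75 mm
Water adjustment = 75 * 1.8 / 10 = 13.5 kg/m3

13.5


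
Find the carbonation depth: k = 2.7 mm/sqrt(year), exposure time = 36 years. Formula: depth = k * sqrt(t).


depth = k * sqrt(t)
= 2.7 * sqrt(36)
= 16.2 mm

16.2


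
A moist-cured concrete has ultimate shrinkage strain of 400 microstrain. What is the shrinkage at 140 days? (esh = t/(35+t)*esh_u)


esh(140) = 140 / (35 + 140) * 400
= 140 / 175 * 400
= 320.0 microstrain

320.0


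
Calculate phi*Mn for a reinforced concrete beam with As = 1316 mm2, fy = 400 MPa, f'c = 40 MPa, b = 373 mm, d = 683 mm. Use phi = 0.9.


a = As * fy / (0.85 * f'c * b)
= 1316 * 400 / (0.85 * 40 * 373)
= 41.5076 mm
Mn = As * fy * (d - a/2) / 10^6
= 348.6064 kN-m
phi*Mn = 0.9 * 348.6064 = 313.75 kN-m

313.75


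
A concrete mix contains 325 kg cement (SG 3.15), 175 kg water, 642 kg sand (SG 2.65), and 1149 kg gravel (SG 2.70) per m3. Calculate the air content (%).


Vol cement = 325 / (3.15 * 1000) = 0.103175 m3
Vol water = 175 / 1000 = 0.175 m3
Vol sand = 642 / (2.65 * 1000) = 0.242264 m3
Vol gravel = 1149 / (2.70 * 1000) = 0.425556 m3
Total solid + water volume = 0.945994 m3
Air = (1 - 0.945994) * 100 = 5.4%

5.4


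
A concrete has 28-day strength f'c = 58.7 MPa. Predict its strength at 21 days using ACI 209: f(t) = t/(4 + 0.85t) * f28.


f(21) = 21 / (4 + 0.85 * 21) * 58.7
= 21 / 21.85 * 58.7
= 56.42 MPa

56.42


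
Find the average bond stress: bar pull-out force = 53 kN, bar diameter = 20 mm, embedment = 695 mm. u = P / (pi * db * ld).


u = P / (pi * db * ld)
= 53 * 1000 / (pi * 20 * 695)
= 1.214 MPa

1.214


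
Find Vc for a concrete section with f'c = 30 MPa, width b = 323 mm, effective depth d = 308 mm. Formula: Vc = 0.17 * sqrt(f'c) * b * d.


Vc = 0.17 * sqrt(30) * 323 * 308 / 1000
= 92.63 kN

92.63


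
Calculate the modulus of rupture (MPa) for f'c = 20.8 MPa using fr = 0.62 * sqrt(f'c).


fr = 0.62 * sqrt(20.8)
= 2.828 MPa

2.828


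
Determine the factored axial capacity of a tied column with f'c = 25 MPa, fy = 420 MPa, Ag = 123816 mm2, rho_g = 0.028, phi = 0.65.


Ast = rho * Ag = 0.028 * 123816 = 3466.848 mm2
phi*Pn = 0.65 * 0.80 * (0.85 * 25 * (123816 - 3466.848) + 420 * 3466.848) / 1000
= 2087.02 kN

2087.02
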